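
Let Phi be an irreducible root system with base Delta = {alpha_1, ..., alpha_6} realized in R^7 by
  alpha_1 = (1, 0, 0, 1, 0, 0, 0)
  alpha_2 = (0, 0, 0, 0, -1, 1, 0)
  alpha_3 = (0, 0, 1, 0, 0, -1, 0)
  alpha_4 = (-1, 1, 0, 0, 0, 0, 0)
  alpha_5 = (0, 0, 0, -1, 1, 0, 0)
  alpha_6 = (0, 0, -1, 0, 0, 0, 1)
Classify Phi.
type A_6

Compute the Cartan integers a_ij = 2(alpha_i, alpha_j)/(alpha_j, alpha_j); the resulting 6x6 Cartan matrix is
[[2, 0, 0, -1, -1, 0], [0, 2, -1, 0, -1, 0], [0, -1, 2, 0, 0, -1], [-1, 0, 0, 2, 0, 0], [-1, -1, 0, 0, 2, 0], [0, 0, -1, 0, 0, 2]].
All simple roots have the same length, so the diagram is simply laced. The associated Dynkin diagram is a chain of 6 nodes with single edges (A_6), so the type is A_6 (the algebra sl(7)).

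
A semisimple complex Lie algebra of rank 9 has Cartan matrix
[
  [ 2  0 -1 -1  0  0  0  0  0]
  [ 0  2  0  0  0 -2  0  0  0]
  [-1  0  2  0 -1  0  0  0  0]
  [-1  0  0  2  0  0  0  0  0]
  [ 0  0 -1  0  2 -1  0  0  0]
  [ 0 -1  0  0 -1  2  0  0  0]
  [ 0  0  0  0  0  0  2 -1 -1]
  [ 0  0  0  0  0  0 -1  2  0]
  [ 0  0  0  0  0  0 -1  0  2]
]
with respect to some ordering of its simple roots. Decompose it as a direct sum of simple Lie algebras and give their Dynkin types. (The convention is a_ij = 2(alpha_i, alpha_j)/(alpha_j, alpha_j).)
A3 + C6

The diagram associated to this matrix has two connected components: the simple roots {alpha_7, alpha_8, alpha_9} form a chain of 3 nodes with single edges (A_3), and {alpha_1, alpha_2, alpha_3, alpha_4, alpha_5, alpha_6} form a chain of 6 nodes with a double edge at one end; the terminal node there is the unique long simple root (C_6). A semisimple Lie algebra decomposes uniquely as the direct sum of simple ideals, one per connected component of its Dynkin diagram, so g ≅ A_3 ⊕ C_6 (dimension 15 + 78 = 93).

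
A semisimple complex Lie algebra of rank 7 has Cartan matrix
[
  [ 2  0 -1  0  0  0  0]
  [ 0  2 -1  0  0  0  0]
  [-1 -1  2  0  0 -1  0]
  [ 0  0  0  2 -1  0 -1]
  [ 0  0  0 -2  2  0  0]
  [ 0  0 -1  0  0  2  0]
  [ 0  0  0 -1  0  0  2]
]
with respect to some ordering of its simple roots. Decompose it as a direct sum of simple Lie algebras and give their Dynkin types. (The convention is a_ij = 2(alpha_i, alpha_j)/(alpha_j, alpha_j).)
C_3 (sp(6)) + D_4 (so(8))

The diagram associated to this matrix has two connected components: the simple roots {alpha_4, alpha_5, alpha_7} form a chain of 3 nodes with a double edge at one end; the terminal node there is the unique long simple root (C_3), and {alpha_1, alpha_2, alpha_3, alpha_6} form a chain of 2 nodes with a fork of two nodes at one end (D_4). A semisimple Lie algebra decomposes uniquely as the direct sum of simple ideals, one per connected component of its Dynkin diagram, so g ≅ C_3 ⊕ D_4 (dimension 21 + 28 = 49).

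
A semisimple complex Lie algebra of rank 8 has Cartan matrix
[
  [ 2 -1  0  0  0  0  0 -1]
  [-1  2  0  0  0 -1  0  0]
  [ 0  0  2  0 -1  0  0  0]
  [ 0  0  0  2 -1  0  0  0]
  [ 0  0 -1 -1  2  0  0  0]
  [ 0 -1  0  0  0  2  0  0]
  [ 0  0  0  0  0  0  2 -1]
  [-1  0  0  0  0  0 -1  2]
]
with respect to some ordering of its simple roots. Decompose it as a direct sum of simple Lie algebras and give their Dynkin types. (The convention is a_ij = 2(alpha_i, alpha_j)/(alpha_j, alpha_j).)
A_3 (sl(4)) + A_5 (sl(6))

The diagram associated to this matrix has two connected components: the simple roots {alpha_3, alpha_4, alpha_5} form a chain of 3 nodes with single edges (A_3), and {alpha_1, alpha_2, alpha_6, alpha_7, alpha_8} form a chain of 5 nodes with single edges (A_5). A semisimple Lie algebra decomposes uniquely as the direct sum of simple ideals, one per connected component of its Dynkin diagram, so g ≅ A_3 ⊕ A_5 (dimension 15 + 35 = 50).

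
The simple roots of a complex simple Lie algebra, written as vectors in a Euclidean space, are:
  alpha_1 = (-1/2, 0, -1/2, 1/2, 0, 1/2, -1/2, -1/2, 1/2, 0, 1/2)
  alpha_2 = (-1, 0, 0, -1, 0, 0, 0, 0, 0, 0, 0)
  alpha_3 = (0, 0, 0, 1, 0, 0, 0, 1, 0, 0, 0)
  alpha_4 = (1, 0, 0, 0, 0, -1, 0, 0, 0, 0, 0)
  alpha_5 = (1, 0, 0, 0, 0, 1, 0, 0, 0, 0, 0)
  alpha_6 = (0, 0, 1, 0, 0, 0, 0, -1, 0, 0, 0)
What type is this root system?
Compute the Cartan integers a_ij = 2(alpha_i, alpha_j)/(alpha_j, alpha_j); the resulting 6x6 Cartan matrix is
[[2, 0, 0, -1, 0, 0], [0, 2, -1, -1, -1, 0], [0, -1, 2, 0, 0, -1], [-1, -1, 0, 2, 0, 0], [0, -1, 0, 0, 2, 0], [0, 0, -1, 0, 0, 2]].
All simple roots have the same length, so the diagram is simply laced. The associated Dynkin diagram is a chain of 5 nodes with one extra node attached to the third node from one end (E_6), so the type is E_6.

E6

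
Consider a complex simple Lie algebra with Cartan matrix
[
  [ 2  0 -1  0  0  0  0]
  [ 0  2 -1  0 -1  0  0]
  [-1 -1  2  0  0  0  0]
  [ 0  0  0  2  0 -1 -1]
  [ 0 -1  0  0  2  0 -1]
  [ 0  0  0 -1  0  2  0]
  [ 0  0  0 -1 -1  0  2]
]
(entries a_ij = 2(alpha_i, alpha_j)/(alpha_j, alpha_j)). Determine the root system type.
A_7 (sl(8))

The matrix has rank 7 with 2's on the diagonal. Reading the off-diagonal entries as Dynkin edges (a single edge where a_ij = a_ji = -1; a double or triple edge where a_ij * a_ji = 2 or 3), the diagram is a chain of 7 nodes with single edges (A_7). One simple-root ordering that puts it in standard form is (alpha_1, alpha_3, alpha_2, alpha_5, alpha_7, alpha_4, alpha_6). So the algebra is type A_7, i.e. sl(8).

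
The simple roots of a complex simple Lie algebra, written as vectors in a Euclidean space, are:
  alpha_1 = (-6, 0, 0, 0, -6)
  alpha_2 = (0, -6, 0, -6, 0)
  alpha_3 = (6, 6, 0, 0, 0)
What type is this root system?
A_3 (sl(4))

Compute the Cartan integers a_ij = 2(alpha_i, alpha_j)/(alpha_j, alpha_j); the resulting 3x3 Cartan matrix is
[[2, 0, -1], [0, 2, -1], [-1, -1, 2]].
All simple roots have the same length, so the diagram is simply laced. The associated Dynkin diagram is a chain of 3 nodes with single edges (A_3), so the type is A_3 (the algebra sl(4)).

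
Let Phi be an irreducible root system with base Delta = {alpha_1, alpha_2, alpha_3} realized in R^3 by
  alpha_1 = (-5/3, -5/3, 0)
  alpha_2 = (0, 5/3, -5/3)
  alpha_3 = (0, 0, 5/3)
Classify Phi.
type B_3

Compute the Cartan integers a_ij = 2(alpha_i, alpha_j)/(alpha_j, alpha_j); the resulting 3x3 Cartan matrix is
[[2, -1, 0], [-1, 2, -2], [0, -1, 2]].
The roots have two lengths (squared-length ratio 2:1); the short ones are alpha_{3}. The associated Dynkin diagram is a chain of 3 nodes with a double edge at one end; the terminal node there is the unique short simple root (B_3), so the type is B_3 (the algebra so(7)).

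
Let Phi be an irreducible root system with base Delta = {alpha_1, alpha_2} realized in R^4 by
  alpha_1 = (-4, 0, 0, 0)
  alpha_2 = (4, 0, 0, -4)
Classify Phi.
type B_2

Compute the Cartan integers a_ij = 2(alpha_i, alpha_j)/(alpha_j, alpha_j); the resulting 2x2 Cartan matrix is
[[2, -1], [-2, 2]].
The roots have two lengths (squared-length ratio 2:1); the short ones are alpha_{1}. The associated Dynkin diagram is a chain of 2 nodes with a double edge at one end; the terminal node there is the unique short simple root (B_2), so the type is B_2 (the algebra so(5)).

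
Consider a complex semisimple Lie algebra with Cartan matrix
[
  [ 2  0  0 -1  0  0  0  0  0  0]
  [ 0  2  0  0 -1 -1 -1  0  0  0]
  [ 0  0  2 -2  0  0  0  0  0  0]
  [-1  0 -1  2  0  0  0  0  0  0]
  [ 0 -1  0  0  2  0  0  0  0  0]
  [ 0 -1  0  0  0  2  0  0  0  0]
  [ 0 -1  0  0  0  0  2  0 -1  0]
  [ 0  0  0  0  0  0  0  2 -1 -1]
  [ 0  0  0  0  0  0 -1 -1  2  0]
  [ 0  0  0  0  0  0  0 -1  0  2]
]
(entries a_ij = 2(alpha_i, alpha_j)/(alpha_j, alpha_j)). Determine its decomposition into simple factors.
The diagram associated to this matrix has two connected components: the simple roots {alpha_1, alpha_3, alpha_4} form a chain of 3 nodes with a double edge at one end; the terminal node there is the unique long simple root (C_3), and {alpha_2, alpha_5, alpha_6, alpha_7, alpha_8, alpha_9, alpha_10} form a chain of 5 nodes with a fork of two nodes at one end (D_7). A semisimple Lie algebra decomposes uniquely as the direct sum of simple ideals, one per connected component of its Dynkin diagram, so g ≅ C_3 ⊕ D_7 (dimension 21 + 91 = 112).

C_3 (sp(6)) + D_7 (so(14))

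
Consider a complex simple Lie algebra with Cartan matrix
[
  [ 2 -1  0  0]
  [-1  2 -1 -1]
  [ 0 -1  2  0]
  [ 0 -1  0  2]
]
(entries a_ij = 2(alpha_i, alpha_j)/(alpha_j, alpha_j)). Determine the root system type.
The matrix has rank 4 with 2's on the diagonal. Reading the off-diagonal entries as Dynkin edges (a single edge where a_ij = a_ji = -1; a double or triple edge where a_ij * a_ji = 2 or 3), the diagram is a chain of 2 nodes with a fork of two nodes at one end (D_4). One simple-root ordering that puts it in standard form is (alpha_1, alpha_2, alpha_3, alpha_4). So the algebra is type D_4, i.e. so(8).

D4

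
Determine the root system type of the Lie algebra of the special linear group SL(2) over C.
type A_1

This is sl(2), which has dimension 2^2 - 1 = 3 and rank 2 - 1 = 1 (a Cartan subalgebra is the diagonal traceless matrices). In the classification of classical Lie algebras, the special linear algebra sl(n+1) has type A_n; here n = 1, so the Dynkin diagram is a chain of 1 nodes with single edges (A_1). Hence the type is A_1.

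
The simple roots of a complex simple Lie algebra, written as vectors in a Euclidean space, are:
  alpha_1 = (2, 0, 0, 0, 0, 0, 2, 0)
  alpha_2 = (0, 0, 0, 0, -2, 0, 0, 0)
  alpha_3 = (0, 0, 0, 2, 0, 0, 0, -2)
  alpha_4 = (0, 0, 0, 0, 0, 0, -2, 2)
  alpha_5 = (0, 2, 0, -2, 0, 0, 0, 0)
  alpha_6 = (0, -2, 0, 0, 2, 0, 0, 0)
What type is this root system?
Compute the Cartan integers a_ij = 2(alpha_i, alpha_j)/(alpha_j, alpha_j); the resulting 6x6 Cartan matrix is
[[2, 0, 0, -1, 0, 0], [0, 2, 0, 0, 0, -1], [0, 0, 2, -1, -1, 0], [-1, 0, -1, 2, 0, 0], [0, 0, -1, 0, 2, -1], [0, -2, 0, 0, -1, 2]].
The roots have two lengths (squared-length ratio 2:1); the short ones are alpha_{2}. The associated Dynkin diagram is a chain of 6 nodes with a double edge at one end; the terminal node there is the unique short simple root (B_6), so the type is B_6 (the algebra so(13)).

B6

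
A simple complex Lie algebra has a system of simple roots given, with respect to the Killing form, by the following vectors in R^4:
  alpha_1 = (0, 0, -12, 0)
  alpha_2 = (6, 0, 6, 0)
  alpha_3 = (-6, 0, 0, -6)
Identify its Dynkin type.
Compute the Cartan integers a_ij = 2(alpha_i, alpha_j)/(alpha_j, alpha_j); the resulting 3x3 Cartan matrix is
[[2, -2, 0], [-1, 2, -1], [0, -1, 2]].
The roots have two lengths (squared-length ratio 2:1); the short ones are alpha_{2,3}. The associated Dynkin diagram is a chain of 3 nodes with a double edge at one end; the terminal node there is the unique long simple root (C_3), so the type is C_3 (the algebra sp(6)).

C_3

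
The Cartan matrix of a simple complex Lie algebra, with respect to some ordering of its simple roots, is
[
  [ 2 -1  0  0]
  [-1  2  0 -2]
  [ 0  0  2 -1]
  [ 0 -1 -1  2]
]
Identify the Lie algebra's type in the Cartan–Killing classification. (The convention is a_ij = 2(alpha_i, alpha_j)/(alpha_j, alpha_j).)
F_4

The matrix has rank 4 with 2's on the diagonal. Reading the off-diagonal entries as Dynkin edges (a single edge where a_ij = a_ji = -1; a double or triple edge where a_ij * a_ji = 2 or 3), the diagram is a chain of 4 nodes with a double edge between the middle two (F_4). One simple-root ordering that puts it in standard form is (alpha_1, alpha_2, alpha_4, alpha_3). So the algebra is type F_4.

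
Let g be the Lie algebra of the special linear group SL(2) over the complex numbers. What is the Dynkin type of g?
A_1

This is sl(2), which has dimension 2^2 - 1 = 3 and rank 2 - 1 = 1 (a Cartan subalgebra is the diagonal traceless matrices). In the classification of classical Lie algebras, the special linear algebra sl(n+1) has type A_n; here n = 1, so the Dynkin diagram is a chain of 1 nodes with single edges (A_1). Hence the type is A_1.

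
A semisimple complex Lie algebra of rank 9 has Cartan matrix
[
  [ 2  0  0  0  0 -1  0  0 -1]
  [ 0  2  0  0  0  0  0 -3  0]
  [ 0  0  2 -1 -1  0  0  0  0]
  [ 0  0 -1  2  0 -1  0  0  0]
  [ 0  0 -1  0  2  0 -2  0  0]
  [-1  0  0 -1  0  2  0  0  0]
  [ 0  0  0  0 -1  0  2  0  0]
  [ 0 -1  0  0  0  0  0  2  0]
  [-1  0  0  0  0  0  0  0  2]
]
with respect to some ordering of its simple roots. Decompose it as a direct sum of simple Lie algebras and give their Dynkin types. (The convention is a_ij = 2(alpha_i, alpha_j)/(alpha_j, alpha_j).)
B_7 + G_2

The diagram associated to this matrix has two connected components: the simple roots {alpha_1, alpha_3, alpha_4, alpha_5, alpha_6, alpha_7, alpha_9} form a chain of 7 nodes with a double edge at one end; the terminal node there is the unique short simple root (B_7), and {alpha_2, alpha_8} form two nodes joined by a triple edge (G_2). A semisimple Lie algebra decomposes uniquely as the direct sum of simple ideals, one per connected component of its Dynkin diagram, so g ≅ B_7 ⊕ G_2 (dimension 105 + 14 = 119).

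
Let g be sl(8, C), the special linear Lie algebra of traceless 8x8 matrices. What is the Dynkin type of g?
This is sl(8), which has dimension 8^2 - 1 = 63 and rank 8 - 1 = 7 (a Cartan subalgebra is the diagonal traceless matrices). In the classification of classical Lie algebras, the special linear algebra sl(n+1) has type A_n; here n = 7, so the Dynkin diagram is a chain of 7 nodes with single edges (A_7). Hence the type is A_7.

A_7 (sl(8))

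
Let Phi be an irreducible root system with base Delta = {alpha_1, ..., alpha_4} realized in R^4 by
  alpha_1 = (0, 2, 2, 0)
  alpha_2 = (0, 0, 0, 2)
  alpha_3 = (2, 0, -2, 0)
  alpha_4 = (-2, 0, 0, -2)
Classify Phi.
type B_4

Compute the Cartan integers a_ij = 2(alpha_i, alpha_j)/(alpha_j, alpha_j); the resulting 4x4 Cartan matrix is
[[2, 0, -1, 0], [0, 2, 0, -1], [-1, 0, 2, -1], [0, -2, -1, 2]].
The roots have two lengths (squared-length ratio 2:1); the short ones are alpha_{2}. The associated Dynkin diagram is a chain of 4 nodes with a double edge at one end; the terminal node there is the unique short simple root (B_4), so the type is B_4 (the algebra so(9)).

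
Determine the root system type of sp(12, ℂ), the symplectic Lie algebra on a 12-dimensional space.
C_6

This is sp(12), which has dimension 12(12+1)/2 = 78 and rank 12/2 = 6. In the classification of classical Lie algebras, the symplectic algebra sp(2n) has type C_n; here n = 6, so the Dynkin diagram is a chain of 6 nodes with a double edge at one end; the terminal node there is the unique long simple root (C_6). Hence the type is C_6.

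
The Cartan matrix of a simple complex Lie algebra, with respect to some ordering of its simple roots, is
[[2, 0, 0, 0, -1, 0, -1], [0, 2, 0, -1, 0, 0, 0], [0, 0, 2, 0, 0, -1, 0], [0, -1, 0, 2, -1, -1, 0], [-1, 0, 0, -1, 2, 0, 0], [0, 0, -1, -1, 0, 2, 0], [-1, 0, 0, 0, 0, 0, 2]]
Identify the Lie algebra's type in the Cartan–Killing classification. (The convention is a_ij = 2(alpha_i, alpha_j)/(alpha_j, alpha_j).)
The matrix has rank 7 with 2's on the diagonal. Reading the off-diagonal entries as Dynkin edges (a single edge where a_ij = a_ji = -1; a double or triple edge where a_ij * a_ji = 2 or 3), the diagram is a chain of 6 nodes with one extra node attached to the third node from one end (E_7). One simple-root ordering that puts it in standard form is (alpha_3, alpha_2, alpha_6, alpha_4, alpha_5, alpha_1, alpha_7). So the algebra is type E_7.

E_7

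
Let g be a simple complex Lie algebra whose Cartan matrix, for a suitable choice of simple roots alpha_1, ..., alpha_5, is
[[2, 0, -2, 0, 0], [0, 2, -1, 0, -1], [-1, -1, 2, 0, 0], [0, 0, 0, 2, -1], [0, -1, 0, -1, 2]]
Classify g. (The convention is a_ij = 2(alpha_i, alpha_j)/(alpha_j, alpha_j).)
type C_5

The matrix has rank 5 with 2's on the diagonal. Reading the off-diagonal entries as Dynkin edges (a single edge where a_ij = a_ji = -1; a double or triple edge where a_ij * a_ji = 2 or 3), the diagram is a chain of 5 nodes with a double edge at one end; the terminal node there is the unique long simple root (C_5). One simple-root ordering that puts it in standard form is (alpha_4, alpha_5, alpha_2, alpha_3, alpha_1). So the algebra is type C_5, i.e. sp(10).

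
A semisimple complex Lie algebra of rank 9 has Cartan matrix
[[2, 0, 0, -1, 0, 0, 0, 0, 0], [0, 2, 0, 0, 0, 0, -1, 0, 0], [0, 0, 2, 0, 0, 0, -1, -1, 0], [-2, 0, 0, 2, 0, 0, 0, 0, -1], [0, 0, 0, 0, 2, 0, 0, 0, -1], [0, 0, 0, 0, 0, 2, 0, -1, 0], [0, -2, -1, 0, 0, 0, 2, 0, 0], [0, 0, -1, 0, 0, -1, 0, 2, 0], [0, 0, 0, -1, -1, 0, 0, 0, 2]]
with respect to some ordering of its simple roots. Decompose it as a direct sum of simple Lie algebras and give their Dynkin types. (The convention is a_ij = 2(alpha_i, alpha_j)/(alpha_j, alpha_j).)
B_4 + B_5

The diagram associated to this matrix has two connected components: the simple roots {alpha_1, alpha_4, alpha_5, alpha_9} form a chain of 4 nodes with a double edge at one end; the terminal node there is the unique short simple root (B_4), and {alpha_2, alpha_3, alpha_6, alpha_7, alpha_8} form a chain of 5 nodes with a double edge at one end; the terminal node there is the unique short simple root (B_5). A semisimple Lie algebra decomposes uniquely as the direct sum of simple ideals, one per connected component of its Dynkin diagram, so g ≅ B_4 ⊕ B_5 (dimension 36 + 55 = 91).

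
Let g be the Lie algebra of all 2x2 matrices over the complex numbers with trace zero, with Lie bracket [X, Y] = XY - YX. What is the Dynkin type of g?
A_1

This is sl(2), which has dimension 2^2 - 1 = 3 and rank 2 - 1 = 1 (a Cartan subalgebra is the diagonal traceless matrices). In the classification of classical Lie algebras, the special linear algebra sl(n+1) has type A_n; here n = 1, so the Dynkin diagram is a chain of 1 nodes with single edges (A_1). Hence the type is A_1.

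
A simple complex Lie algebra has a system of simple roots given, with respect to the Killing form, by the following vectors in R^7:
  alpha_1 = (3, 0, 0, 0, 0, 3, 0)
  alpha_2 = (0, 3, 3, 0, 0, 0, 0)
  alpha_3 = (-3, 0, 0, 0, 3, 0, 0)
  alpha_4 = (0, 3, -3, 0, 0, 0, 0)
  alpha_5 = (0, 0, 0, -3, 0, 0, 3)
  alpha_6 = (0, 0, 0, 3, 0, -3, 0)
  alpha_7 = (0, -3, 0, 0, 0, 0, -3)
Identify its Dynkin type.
type D_7

Compute the Cartan integers a_ij = 2(alpha_i, alpha_j)/(alpha_j, alpha_j); the resulting 7x7 Cartan matrix is
[[2, 0, -1, 0, 0, -1, 0], [0, 2, 0, 0, 0, 0, -1], [-1, 0, 2, 0, 0, 0, 0], [0, 0, 0, 2, 0, 0, -1], [0, 0, 0, 0, 2, -1, -1], [-1, 0, 0, 0, -1, 2, 0], [0, -1, 0, -1, -1, 0, 2]].
All simple roots have the same length, so the diagram is simply laced. The associated Dynkin diagram is a chain of 5 nodes with a fork of two nodes at one end (D_7), so the type is D_7 (the algebra so(14)).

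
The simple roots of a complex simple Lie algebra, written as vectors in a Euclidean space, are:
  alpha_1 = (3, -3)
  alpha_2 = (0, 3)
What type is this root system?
B_2 (so(5))

Compute the Cartan integers a_ij = 2(alpha_i, alpha_j)/(alpha_j, alpha_j); the resulting 2x2 Cartan matrix is
[[2, -2], [-1, 2]].
The roots have two lengths (squared-length ratio 2:1); the short ones are alpha_{2}. The associated Dynkin diagram is a chain of 2 nodes with a double edge at one end; the terminal node there is the unique short simple root (B_2), so the type is B_2 (the algebra so(5)).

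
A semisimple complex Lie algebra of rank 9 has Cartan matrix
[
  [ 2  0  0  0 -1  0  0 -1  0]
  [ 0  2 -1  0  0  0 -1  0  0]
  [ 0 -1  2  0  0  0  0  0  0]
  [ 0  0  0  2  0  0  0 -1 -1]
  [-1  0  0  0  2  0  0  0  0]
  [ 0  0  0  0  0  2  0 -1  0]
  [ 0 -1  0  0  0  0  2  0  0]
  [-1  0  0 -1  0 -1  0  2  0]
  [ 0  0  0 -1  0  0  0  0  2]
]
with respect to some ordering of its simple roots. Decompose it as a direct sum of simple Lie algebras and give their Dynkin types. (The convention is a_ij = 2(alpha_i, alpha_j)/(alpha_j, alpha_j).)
The diagram associated to this matrix has two connected components: the simple roots {alpha_2, alpha_3, alpha_7} form a chain of 3 nodes with single edges (A_3), and {alpha_1, alpha_4, alpha_5, alpha_6, alpha_8, alpha_9} form a chain of 5 nodes with one extra node attached to the third node from one end (E_6). A semisimple Lie algebra decomposes uniquely as the direct sum of simple ideals, one per connected component of its Dynkin diagram, so g ≅ A_3 ⊕ E_6 (dimension 15 + 78 = 93).

A_3 (sl(4)) + E_6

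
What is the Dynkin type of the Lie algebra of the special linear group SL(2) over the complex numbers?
This is sl(2), which has dimension 2^2 - 1 = 3 and rank 2 - 1 = 1 (a Cartan subalgebra is the diagonal traceless matrices). In the classification of classical Lie algebras, the special linear algebra sl(n+1) has type A_n; here n = 1, so the Dynkin diagram is a chain of 1 nodes with single edges (A_1). Hence the type is A_1.

type A_1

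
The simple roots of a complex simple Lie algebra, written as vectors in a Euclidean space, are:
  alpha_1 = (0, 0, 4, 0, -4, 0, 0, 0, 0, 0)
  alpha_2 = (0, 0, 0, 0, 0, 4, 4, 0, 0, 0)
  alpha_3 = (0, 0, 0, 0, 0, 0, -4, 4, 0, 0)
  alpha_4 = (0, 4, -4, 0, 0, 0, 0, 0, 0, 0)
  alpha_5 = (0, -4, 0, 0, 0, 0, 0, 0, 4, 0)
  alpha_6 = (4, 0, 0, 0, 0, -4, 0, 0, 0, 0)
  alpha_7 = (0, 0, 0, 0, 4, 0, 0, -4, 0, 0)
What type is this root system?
Compute the Cartan integers a_ij = 2(alpha_i, alpha_j)/(alpha_j, alpha_j); the resulting 7x7 Cartan matrix is
[[2, 0, 0, -1, 0, 0, -1], [0, 2, -1, 0, 0, -1, 0], [0, -1, 2, 0, 0, 0, -1], [-1, 0, 0, 2, -1, 0, 0], [0, 0, 0, -1, 2, 0, 0], [0, -1, 0, 0, 0, 2, 0], [-1, 0, -1, 0, 0, 0, 2]].
All simple roots have the same length, so the diagram is simply laced. The associated Dynkin diagram is a chain of 7 nodes with single edges (A_7), so the type is A_7 (the algebra sl(8)).

type A_7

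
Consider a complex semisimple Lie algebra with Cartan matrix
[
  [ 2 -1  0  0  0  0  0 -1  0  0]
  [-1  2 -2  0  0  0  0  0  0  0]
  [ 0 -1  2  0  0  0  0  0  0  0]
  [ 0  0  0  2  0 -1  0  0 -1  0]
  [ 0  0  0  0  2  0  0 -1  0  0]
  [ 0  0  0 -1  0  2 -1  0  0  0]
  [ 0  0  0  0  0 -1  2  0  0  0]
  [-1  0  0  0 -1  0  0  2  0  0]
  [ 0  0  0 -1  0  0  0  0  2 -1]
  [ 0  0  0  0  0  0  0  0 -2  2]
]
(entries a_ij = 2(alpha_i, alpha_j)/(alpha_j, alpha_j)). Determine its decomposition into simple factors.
B5 ⊕ C5

The diagram associated to this matrix has two connected components: the simple roots {alpha_1, alpha_2, alpha_3, alpha_5, alpha_8} form a chain of 5 nodes with a double edge at one end; the terminal node there is the unique short simple root (B_5), and {alpha_4, alpha_6, alpha_7, alpha_9, alpha_10} form a chain of 5 nodes with a double edge at one end; the terminal node there is the unique long simple root (C_5). A semisimple Lie algebra decomposes uniquely as the direct sum of simple ideals, one per connected component of its Dynkin diagram, so g ≅ B_5 ⊕ C_5 (dimension 55 + 55 = 110).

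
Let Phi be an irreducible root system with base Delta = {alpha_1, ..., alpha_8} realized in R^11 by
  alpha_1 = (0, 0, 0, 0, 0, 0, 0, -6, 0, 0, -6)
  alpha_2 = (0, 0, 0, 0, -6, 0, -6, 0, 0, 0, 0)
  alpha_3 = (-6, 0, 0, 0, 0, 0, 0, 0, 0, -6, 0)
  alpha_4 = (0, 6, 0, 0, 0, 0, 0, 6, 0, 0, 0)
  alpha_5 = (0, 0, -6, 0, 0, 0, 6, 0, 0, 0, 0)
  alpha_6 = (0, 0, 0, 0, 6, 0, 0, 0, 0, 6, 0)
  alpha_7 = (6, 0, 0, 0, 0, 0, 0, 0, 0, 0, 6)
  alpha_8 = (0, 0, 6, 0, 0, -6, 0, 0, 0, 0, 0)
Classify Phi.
Compute the Cartan integers a_ij = 2(alpha_i, alpha_j)/(alpha_j, alpha_j); the resulting 8x8 Cartan matrix is
[[2, 0, 0, -1, 0, 0, -1, 0], [0, 2, 0, 0, -1, -1, 0, 0], [0, 0, 2, 0, 0, -1, -1, 0], [-1, 0, 0, 2, 0, 0, 0, 0], [0, -1, 0, 0, 2, 0, 0, -1], [0, -1, -1, 0, 0, 2, 0, 0], [-1, 0, -1, 0, 0, 0, 2, 0], [0, 0, 0, 0, -1, 0, 0, 2]].
All simple roots have the same length, so the diagram is simply laced. The associated Dynkin diagram is a chain of 8 nodes with single edges (A_8), so the type is A_8 (the algebra sl(9)).

A_8 (sl(9))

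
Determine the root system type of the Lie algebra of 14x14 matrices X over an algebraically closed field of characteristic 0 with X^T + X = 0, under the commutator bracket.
D7

This is so(14) with 14 even, which has dimension 14(14-1)/2 = 91 and rank 14/2 = 7. In the classification of classical Lie algebras, the orthogonal algebra so(2n) in an even number of variables has type D_n; here n = 7, so the Dynkin diagram is a chain of 5 nodes with a fork of two nodes at one end (D_7). Hence the type is D_7.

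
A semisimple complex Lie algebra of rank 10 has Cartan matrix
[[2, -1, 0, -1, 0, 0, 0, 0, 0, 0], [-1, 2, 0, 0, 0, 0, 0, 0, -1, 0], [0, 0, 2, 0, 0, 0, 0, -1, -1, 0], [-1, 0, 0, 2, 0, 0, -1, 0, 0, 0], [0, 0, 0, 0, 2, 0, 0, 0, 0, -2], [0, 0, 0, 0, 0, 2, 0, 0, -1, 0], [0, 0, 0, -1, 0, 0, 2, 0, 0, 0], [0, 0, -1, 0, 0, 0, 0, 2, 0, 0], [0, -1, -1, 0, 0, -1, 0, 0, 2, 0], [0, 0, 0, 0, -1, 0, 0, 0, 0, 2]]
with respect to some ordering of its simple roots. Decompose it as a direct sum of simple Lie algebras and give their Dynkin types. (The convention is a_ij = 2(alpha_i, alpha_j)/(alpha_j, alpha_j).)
type B_2 + type E_8

The diagram associated to this matrix has two connected components: the simple roots {alpha_5, alpha_10} form a chain of 2 nodes with a double edge at one end; the terminal node there is the unique short simple root (B_2), and {alpha_1, alpha_2, alpha_3, alpha_4, alpha_6, alpha_7, alpha_8, alpha_9} form a chain of 7 nodes with one extra node attached to the third node from one end (E_8). A semisimple Lie algebra decomposes uniquely as the direct sum of simple ideals, one per connected component of its Dynkin diagram, so g ≅ B_2 ⊕ E_8 (dimension 10 + 248 = 258).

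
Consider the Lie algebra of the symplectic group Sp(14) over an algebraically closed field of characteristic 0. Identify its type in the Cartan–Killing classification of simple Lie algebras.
type C_7

This is sp(14), which has dimension 14(14+1)/2 = 105 and rank 14/2 = 7. In the classification of classical Lie algebras, the symplectic algebra sp(2n) has type C_n; here n = 7, so the Dynkin diagram is a chain of 7 nodes with a double edge at one end; the terminal node there is the unique long simple root (C_7). Hence the type is C_7.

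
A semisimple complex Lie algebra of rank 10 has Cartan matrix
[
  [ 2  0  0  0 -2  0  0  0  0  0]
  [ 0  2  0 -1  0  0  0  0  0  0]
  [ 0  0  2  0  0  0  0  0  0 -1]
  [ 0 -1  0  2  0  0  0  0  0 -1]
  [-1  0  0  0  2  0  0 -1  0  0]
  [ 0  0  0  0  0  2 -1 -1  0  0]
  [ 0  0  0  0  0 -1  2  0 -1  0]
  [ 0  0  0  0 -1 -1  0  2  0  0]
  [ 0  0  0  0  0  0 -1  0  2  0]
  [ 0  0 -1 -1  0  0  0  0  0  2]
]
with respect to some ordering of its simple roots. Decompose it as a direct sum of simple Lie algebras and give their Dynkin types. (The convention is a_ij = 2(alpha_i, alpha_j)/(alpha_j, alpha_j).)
The diagram associated to this matrix has two connected components: the simple roots {alpha_2, alpha_3, alpha_4, alpha_10} form a chain of 4 nodes with single edges (A_4), and {alpha_1, alpha_5, alpha_6, alpha_7, alpha_8, alpha_9} form a chain of 6 nodes with a double edge at one end; the terminal node there is the unique long simple root (C_6). A semisimple Lie algebra decomposes uniquely as the direct sum of simple ideals, one per connected component of its Dynkin diagram, so g ≅ A_4 ⊕ C_6 (dimension 24 + 78 = 102).

A_4 (sl(5)) + C_6 (sp(12))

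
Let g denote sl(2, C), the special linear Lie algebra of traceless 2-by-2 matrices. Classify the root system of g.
This is sl(2), which has dimension 2^2 - 1 = 3 and rank 2 - 1 = 1 (a Cartan subalgebra is the diagonal traceless matrices). In the classification of classical Lie algebras, the special linear algebra sl(n+1) has type A_n; here n = 1, so the Dynkin diagram is a chain of 1 nodes with single edges (A_1). Hence the type is A_1.

type A_1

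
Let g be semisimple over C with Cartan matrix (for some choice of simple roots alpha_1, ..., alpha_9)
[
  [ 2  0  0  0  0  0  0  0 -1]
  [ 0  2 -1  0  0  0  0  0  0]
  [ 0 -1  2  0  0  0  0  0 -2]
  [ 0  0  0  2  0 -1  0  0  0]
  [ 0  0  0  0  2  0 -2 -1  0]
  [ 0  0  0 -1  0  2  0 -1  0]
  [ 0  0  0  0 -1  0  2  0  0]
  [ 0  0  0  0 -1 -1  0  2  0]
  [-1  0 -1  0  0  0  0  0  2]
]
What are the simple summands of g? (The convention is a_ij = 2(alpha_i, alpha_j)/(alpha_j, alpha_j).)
B5 + F4

The diagram associated to this matrix has two connected components: the simple roots {alpha_4, alpha_5, alpha_6, alpha_7, alpha_8} form a chain of 5 nodes with a double edge at one end; the terminal node there is the unique short simple root (B_5), and {alpha_1, alpha_2, alpha_3, alpha_9} form a chain of 4 nodes with a double edge between the middle two (F_4). A semisimple Lie algebra decomposes uniquely as the direct sum of simple ideals, one per connected component of its Dynkin diagram, so g ≅ B_5 ⊕ F_4 (dimension 55 + 52 = 107).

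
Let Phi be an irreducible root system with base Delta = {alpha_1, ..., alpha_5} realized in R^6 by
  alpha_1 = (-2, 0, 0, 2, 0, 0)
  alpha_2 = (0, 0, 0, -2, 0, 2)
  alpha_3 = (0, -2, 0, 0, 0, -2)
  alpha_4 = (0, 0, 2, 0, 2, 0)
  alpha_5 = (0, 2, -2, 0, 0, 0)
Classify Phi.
type A_5

Compute the Cartan integers a_ij = 2(alpha_i, alpha_j)/(alpha_j, alpha_j); the resulting 5x5 Cartan matrix is
[[2, -1, 0, 0, 0], [-1, 2, -1, 0, 0], [0, -1, 2, 0, -1], [0, 0, 0, 2, -1], [0, 0, -1, -1, 2]].
All simple roots have the same length, so the diagram is simply laced. The associated Dynkin diagram is a chain of 5 nodes with single edges (A_5), so the type is A_5 (the algebra sl(6)).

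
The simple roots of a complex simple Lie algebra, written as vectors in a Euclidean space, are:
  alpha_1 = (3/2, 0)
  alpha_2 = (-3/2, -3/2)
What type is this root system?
Compute the Cartan integers a_ij = 2(alpha_i, alpha_j)/(alpha_j, alpha_j); the resulting 2x2 Cartan matrix is
[[2, -1], [-2, 2]].
The roots have two lengths (squared-length ratio 2:1); the short ones are alpha_{1}. The associated Dynkin diagram is a chain of 2 nodes with a double edge at one end; the terminal node there is the unique short simple root (B_2), so the type is B_2 (the algebra so(5)).

B2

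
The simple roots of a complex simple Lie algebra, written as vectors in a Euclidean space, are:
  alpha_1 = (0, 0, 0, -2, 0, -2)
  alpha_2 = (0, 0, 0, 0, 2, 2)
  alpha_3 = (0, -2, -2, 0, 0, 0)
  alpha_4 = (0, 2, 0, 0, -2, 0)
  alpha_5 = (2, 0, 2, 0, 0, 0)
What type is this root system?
Compute the Cartan integers a_ij = 2(alpha_i, alpha_j)/(alpha_j, alpha_j); the resulting 5x5 Cartan matrix is
[[2, -1, 0, 0, 0], [-1, 2, 0, -1, 0], [0, 0, 2, -1, -1], [0, -1, -1, 2, 0], [0, 0, -1, 0, 2]].
All simple roots have the same length, so the diagram is simply laced. The associated Dynkin diagram is a chain of 5 nodes with single edges (A_5), so the type is A_5 (the algebra sl(6)).

A_5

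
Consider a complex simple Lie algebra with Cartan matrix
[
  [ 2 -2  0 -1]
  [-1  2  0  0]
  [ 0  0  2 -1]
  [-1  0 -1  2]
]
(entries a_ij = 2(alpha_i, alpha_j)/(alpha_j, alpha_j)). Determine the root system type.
The matrix has rank 4 with 2's on the diagonal. Reading the off-diagonal entries as Dynkin edges (a single edge where a_ij = a_ji = -1; a double or triple edge where a_ij * a_ji = 2 or 3), the diagram is a chain of 4 nodes with a double edge at one end; the terminal node there is the unique short simple root (B_4). One simple-root ordering that puts it in standard form is (alpha_3, alpha_4, alpha_1, alpha_2). So the algebra is type B_4, i.e. so(9).

type B_4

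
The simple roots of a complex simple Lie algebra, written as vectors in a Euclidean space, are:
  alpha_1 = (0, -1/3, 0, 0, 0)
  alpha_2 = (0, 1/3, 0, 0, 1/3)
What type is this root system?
B_2 (so(5))

Compute the Cartan integers a_ij = 2(alpha_i, alpha_j)/(alpha_j, alpha_j); the resulting 2x2 Cartan matrix is
[[2, -1], [-2, 2]].
The roots have two lengths (squared-length ratio 2:1); the short ones are alpha_{1}. The associated Dynkin diagram is a chain of 2 nodes with a double edge at one end; the terminal node there is the unique short simple root (B_2), so the type is B_2 (the algebra so(5)).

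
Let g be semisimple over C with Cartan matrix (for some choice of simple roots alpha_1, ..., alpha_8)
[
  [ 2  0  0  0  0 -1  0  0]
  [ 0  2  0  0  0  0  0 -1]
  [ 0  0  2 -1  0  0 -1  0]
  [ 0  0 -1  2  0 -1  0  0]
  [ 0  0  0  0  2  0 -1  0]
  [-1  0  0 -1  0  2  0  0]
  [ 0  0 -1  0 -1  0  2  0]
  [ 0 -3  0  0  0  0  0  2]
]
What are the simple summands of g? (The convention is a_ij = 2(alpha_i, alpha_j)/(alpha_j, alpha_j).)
type A_6 + type G_2

The diagram associated to this matrix has two connected components: the simple roots {alpha_1, alpha_3, alpha_4, alpha_5, alpha_6, alpha_7} form a chain of 6 nodes with single edges (A_6), and {alpha_2, alpha_8} form two nodes joined by a triple edge (G_2). A semisimple Lie algebra decomposes uniquely as the direct sum of simple ideals, one per connected component of its Dynkin diagram, so g ≅ A_6 ⊕ G_2 (dimension 48 + 14 = 62).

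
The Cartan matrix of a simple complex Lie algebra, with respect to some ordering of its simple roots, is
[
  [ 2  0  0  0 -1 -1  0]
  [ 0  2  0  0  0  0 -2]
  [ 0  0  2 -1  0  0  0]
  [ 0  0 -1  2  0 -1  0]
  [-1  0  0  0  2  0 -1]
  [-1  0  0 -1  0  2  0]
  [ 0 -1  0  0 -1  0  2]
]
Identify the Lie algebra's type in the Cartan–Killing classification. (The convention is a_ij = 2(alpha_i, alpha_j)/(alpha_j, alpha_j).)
The matrix has rank 7 with 2's on the diagonal. Reading the off-diagonal entries as Dynkin edges (a single edge where a_ij = a_ji = -1; a double or triple edge where a_ij * a_ji = 2 or 3), the diagram is a chain of 7 nodes with a double edge at one end; the terminal node there is the unique long simple root (C_7). One simple-root ordering that puts it in standard form is (alpha_3, alpha_4, alpha_6, alpha_1, alpha_5, alpha_7, alpha_2). So the algebra is type C_7, i.e. sp(14).

type C_7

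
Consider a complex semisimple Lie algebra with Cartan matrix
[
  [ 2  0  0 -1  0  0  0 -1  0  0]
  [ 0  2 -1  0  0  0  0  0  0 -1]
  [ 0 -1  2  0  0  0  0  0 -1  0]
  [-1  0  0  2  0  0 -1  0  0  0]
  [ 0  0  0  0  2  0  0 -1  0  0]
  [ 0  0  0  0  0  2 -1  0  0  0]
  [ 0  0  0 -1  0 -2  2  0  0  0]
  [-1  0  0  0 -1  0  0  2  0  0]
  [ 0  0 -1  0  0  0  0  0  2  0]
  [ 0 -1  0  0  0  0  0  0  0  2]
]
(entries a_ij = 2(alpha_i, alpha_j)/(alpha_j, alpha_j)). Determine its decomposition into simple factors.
The diagram associated to this matrix has two connected components: the simple roots {alpha_2, alpha_3, alpha_9, alpha_10} form a chain of 4 nodes with single edges (A_4), and {alpha_1, alpha_4, alpha_5, alpha_6, alpha_7, alpha_8} form a chain of 6 nodes with a double edge at one end; the terminal node there is the unique short simple root (B_6). A semisimple Lie algebra decomposes uniquely as the direct sum of simple ideals, one per connected component of its Dynkin diagram, so g ≅ A_4 ⊕ B_6 (dimension 24 + 78 = 102).

A4 + B6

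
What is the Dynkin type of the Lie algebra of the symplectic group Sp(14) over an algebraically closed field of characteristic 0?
This is sp(14), which has dimension 14(14+1)/2 = 105 and rank 14/2 = 7. In the classification of classical Lie algebras, the symplectic algebra sp(2n) has type C_n; here n = 7, so the Dynkin diagram is a chain of 7 nodes with a double edge at one end; the terminal node there is the unique long simple root (C_7). Hence the type is C_7.

C_7 (sp(14))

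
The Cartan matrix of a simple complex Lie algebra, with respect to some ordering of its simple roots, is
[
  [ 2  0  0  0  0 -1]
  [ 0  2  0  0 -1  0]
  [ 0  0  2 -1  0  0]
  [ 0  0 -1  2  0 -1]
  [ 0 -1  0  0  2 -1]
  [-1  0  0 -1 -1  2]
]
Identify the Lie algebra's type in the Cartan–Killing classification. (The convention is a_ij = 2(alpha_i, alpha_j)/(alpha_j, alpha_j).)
The matrix has rank 6 with 2's on the diagonal. Reading the off-diagonal entries as Dynkin edges (a single edge where a_ij = a_ji = -1; a double or triple edge where a_ij * a_ji = 2 or 3), the diagram is a chain of 5 nodes with one extra node attached to the third node from one end (E_6). One simple-root ordering that puts it in standard form is (alpha_3, alpha_1, alpha_4, alpha_6, alpha_5, alpha_2). So the algebra is type E_6.

E_6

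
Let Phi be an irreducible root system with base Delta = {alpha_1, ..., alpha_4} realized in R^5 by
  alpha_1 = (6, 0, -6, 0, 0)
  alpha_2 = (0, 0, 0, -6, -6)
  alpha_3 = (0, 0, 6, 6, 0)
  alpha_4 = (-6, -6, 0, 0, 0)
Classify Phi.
A_4

Compute the Cartan integers a_ij = 2(alpha_i, alpha_j)/(alpha_j, alpha_j); the resulting 4x4 Cartan matrix is
[[2, 0, -1, -1], [0, 2, -1, 0], [-1, -1, 2, 0], [-1, 0, 0, 2]].
All simple roots have the same length, so the diagram is simply laced. The associated Dynkin diagram is a chain of 4 nodes with single edges (A_4), so the type is A_4 (the algebra sl(5)).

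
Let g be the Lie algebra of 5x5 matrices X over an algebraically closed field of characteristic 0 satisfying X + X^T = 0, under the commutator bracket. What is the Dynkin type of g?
B_2 (so(5))

This is so(5) with 5 odd, which has dimension 5(5-1)/2 = 10 and rank (5-1)/2 = 2. In the classification of classical Lie algebras, the orthogonal algebra so(2n+1) in an odd number of variables has type B_n; here n = 2, so the Dynkin diagram is a chain of 2 nodes with a double edge at one end; the terminal node there is the unique short simple root (B_2). Hence the type is B_2.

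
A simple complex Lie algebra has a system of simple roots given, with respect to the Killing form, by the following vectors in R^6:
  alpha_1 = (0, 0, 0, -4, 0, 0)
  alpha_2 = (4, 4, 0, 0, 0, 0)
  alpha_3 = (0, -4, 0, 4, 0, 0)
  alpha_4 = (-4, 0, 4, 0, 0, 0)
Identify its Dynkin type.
B_4 (so(9))

Compute the Cartan integers a_ij = 2(alpha_i, alpha_j)/(alpha_j, alpha_j); the resulting 4x4 Cartan matrix is
[[2, 0, -1, 0], [0, 2, -1, -1], [-2, -1, 2, 0], [0, -1, 0, 2]].
The roots have two lengths (squared-length ratio 2:1); the short ones are alpha_{1}. The associated Dynkin diagram is a chain of 4 nodes with a double edge at one end; the terminal node there is the unique short simple root (B_4), so the type is B_4 (the algebra so(9)).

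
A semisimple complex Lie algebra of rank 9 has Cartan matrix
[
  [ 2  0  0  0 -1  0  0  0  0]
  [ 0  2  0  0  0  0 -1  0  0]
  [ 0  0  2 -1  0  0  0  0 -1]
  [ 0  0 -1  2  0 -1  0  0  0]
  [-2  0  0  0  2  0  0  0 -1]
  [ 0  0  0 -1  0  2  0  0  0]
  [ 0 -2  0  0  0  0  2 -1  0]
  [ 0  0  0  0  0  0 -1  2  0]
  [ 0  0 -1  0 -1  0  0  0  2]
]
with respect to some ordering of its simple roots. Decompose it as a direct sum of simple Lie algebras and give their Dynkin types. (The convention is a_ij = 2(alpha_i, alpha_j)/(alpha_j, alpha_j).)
B_3 ⊕ B_6

The diagram associated to this matrix has two connected components: the simple roots {alpha_2, alpha_7, alpha_8} form a chain of 3 nodes with a double edge at one end; the terminal node there is the unique short simple root (B_3), and {alpha_1, alpha_3, alpha_4, alpha_5, alpha_6, alpha_9} form a chain of 6 nodes with a double edge at one end; the terminal node there is the unique short simple root (B_6). A semisimple Lie algebra decomposes uniquely as the direct sum of simple ideals, one per connected component of its Dynkin diagram, so g ≅ B_3 ⊕ B_6 (dimension 21 + 78 = 99).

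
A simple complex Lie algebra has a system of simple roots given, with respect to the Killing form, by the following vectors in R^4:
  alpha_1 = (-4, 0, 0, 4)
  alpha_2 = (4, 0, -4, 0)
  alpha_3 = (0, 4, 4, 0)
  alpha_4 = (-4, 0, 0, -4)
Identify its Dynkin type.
D_4

Compute the Cartan integers a_ij = 2(alpha_i, alpha_j)/(alpha_j, alpha_j); the resulting 4x4 Cartan matrix is
[[2, -1, 0, 0], [-1, 2, -1, -1], [0, -1, 2, 0], [0, -1, 0, 2]].
All simple roots have the same length, so the diagram is simply laced. The associated Dynkin diagram is a chain of 2 nodes with a fork of two nodes at one end (D_4), so the type is D_4 (the algebra so(8)).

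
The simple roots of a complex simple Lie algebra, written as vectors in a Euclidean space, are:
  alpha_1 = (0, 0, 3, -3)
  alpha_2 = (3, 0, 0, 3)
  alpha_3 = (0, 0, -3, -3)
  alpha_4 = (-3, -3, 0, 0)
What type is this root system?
Compute the Cartan integers a_ij = 2(alpha_i, alpha_j)/(alpha_j, alpha_j); the resulting 4x4 Cartan matrix is
[[2, -1, 0, 0], [-1, 2, -1, -1], [0, -1, 2, 0], [0, -1, 0, 2]].
All simple roots have the same length, so the diagram is simply laced. The associated Dynkin diagram is a chain of 2 nodes with a fork of two nodes at one end (D_4), so the type is D_4 (the algebra so(8)).

D4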